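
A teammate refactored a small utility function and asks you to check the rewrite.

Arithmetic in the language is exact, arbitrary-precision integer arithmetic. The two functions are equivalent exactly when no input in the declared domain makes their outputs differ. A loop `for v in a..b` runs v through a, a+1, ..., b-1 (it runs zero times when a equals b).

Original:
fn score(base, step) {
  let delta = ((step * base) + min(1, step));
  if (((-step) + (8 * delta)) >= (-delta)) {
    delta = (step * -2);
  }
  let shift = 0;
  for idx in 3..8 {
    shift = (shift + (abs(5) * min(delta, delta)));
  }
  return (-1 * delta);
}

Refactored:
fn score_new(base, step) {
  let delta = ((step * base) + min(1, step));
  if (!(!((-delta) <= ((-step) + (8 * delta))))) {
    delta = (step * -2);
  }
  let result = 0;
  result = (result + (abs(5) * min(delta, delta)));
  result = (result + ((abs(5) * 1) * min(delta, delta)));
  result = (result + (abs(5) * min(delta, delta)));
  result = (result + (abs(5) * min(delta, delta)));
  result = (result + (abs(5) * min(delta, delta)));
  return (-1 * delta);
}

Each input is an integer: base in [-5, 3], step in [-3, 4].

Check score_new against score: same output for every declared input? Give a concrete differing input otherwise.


Reading the diff, among the changes: min/max/abs usage differs; and loop structure differs; and arithmetic usage differs; and comparison usage differs; and boolean connective usage differs; and local variable names differ; and constant usage differs; and statement counts differ.
Spot check at base=1, step=4 — score: delta := 5 | (((-step) + (8 * delta)) >= (-delta)): true | delta := -8 | shift := 0 | iter idx=3: | shift := -40 | iter idx=4: | shift := -80 | iter idx=5: | shift := -120 | iter idx=6: | shift := -160 | iter idx=7: | shift := -200 | result 8. score_new: delta := 5 | (!(!((-delta) <= ((-step) + (8 * delta))))): true | delta := -8 | result := 0 | result := -40 | result := -80 | result := -120 | result := -160 | result := -200 | result 8. Both give 8.
Checked all 72 inputs in the declared domain: the outputs agree on every one.
verdict: equivalent


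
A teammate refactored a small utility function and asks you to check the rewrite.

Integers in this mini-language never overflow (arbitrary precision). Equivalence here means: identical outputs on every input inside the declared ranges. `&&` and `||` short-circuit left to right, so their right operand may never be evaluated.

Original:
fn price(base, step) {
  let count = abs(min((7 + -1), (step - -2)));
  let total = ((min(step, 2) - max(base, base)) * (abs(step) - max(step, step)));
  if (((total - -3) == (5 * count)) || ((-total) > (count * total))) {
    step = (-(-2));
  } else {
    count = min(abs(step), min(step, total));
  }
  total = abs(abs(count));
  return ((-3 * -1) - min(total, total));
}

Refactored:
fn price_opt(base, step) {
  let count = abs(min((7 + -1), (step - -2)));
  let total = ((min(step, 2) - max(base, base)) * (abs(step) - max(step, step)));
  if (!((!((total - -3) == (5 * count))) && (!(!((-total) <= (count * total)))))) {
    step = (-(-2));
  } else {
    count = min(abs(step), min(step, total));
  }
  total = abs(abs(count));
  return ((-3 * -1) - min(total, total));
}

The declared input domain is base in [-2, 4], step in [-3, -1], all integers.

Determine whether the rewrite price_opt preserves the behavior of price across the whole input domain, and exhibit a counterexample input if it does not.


Reading the diff, among the changes: comparison usage differs, plus boolean connective usage differs.
As a probe, take base=1, step=-1: price runs count = 1; total = -4; (((total - -3) == (5 * count)) || ((-total) > (count * total))) -> true; step = 2; total = 1; return 2; price_opt runs count = 1; total = -4; (!((!((total - -3) == (5 * count))) && (!(!((-total) <= (count * total)))))) -> true; step = 2; total = 1; return 2; both end at 2.
Checked all 21 inputs in the declared domain: the outputs agree on every one.
verdict: equivalent


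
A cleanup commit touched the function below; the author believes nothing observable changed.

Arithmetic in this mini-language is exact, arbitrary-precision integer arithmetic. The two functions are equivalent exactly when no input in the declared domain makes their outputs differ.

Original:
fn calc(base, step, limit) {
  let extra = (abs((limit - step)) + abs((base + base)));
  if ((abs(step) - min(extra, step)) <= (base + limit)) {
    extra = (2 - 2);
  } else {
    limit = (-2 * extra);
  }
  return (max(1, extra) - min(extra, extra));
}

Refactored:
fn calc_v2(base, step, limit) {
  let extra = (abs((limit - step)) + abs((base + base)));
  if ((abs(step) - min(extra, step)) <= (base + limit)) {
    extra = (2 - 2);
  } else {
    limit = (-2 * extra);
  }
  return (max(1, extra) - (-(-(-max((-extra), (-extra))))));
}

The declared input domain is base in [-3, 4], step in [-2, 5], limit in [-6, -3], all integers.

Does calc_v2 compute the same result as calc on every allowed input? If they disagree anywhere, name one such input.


Reading the diff, among the changes: min/max/abs usage differs.
As a probe, take base=-2, step=5, limit=-4: calc runs extra=13, then ((abs(step) - min(extra, step)) <= (base + limit)) is false, then limit=-26, then returns 0; calc_v2 runs extra=13, then ((abs(step) - min(extra, step)) <= (base + limit)) is false, then limit=-26, then returns 0; both end at 0.
Checked all 256 inputs in the declared domain: the outputs agree on every one.
verdict: equivalent


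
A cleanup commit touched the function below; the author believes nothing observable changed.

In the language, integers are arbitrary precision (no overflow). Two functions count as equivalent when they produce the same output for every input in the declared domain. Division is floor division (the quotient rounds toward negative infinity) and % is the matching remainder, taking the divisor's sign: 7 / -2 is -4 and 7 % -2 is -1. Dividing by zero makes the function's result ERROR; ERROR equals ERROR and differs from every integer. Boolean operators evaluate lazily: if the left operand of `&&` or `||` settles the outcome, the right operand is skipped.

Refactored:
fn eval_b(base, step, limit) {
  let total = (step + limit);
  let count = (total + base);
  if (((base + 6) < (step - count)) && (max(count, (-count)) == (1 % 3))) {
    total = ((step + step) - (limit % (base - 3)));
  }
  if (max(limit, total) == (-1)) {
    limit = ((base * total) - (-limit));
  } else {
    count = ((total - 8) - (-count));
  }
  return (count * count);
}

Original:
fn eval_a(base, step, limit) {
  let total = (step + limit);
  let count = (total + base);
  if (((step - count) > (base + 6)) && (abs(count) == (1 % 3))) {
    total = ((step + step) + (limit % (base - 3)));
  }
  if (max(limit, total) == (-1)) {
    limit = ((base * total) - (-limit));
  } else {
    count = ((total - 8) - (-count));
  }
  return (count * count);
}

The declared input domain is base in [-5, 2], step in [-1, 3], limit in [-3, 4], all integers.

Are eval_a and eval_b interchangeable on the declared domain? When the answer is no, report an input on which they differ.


base=-5, step=1, limit=3 yields 144 from eval_a but 4 from eval_b.
verdict: not equivalent; witness: base=-5, step=1, limit=3


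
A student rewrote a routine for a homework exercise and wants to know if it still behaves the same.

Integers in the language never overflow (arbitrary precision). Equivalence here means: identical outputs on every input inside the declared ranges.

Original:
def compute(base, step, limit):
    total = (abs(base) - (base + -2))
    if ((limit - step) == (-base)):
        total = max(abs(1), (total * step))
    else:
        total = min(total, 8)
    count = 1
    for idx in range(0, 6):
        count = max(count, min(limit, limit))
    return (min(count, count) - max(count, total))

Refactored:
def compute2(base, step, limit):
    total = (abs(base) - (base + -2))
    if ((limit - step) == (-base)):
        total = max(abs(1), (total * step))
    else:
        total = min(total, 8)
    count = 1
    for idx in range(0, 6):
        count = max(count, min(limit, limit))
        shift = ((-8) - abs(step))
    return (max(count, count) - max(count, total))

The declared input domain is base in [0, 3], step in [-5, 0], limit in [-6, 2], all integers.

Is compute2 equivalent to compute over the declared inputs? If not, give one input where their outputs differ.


The one real change (`min(count, count)` became `max(count, count)`) has no effect anywhere in the declared ranges.
Tracing base=1, step=-4, limit=-5: compute: total becomes 2; next ((limit - step) == (-base)) evaluates to true; next total becomes 1; next count becomes 1; next at idx=0:; next count becomes 1; next at idx=1:; next count becomes 1; next at idx=2:; next count becomes 1; next at idx=3:; next count becomes 1; next at idx=4:; next count becomes 1; next at idx=5:; next count becomes 1; next final value 0 | compute2: total becomes 2; next ((limit - step) == (-base)) evaluates to true; next total becomes 1; next count becomes 1; next at idx=0:; next count becomes 1; next shift becomes -12; next at idx=1:; next count becomes 1; next shift becomes -12; next at idx=2:; next count becomes 1; next shift becomes -12; next at idx=3:; next count becomes 1; next shift becomes -12; next at idx=4:; next count becomes 1; next shift becomes -12; next at idx=5:; next count becomes 1; next shift becomes -12; next final value 0 — matching result 0.
Sweeping the whole domain (216 inputs) finds no disagreement.
verdict: equivalent


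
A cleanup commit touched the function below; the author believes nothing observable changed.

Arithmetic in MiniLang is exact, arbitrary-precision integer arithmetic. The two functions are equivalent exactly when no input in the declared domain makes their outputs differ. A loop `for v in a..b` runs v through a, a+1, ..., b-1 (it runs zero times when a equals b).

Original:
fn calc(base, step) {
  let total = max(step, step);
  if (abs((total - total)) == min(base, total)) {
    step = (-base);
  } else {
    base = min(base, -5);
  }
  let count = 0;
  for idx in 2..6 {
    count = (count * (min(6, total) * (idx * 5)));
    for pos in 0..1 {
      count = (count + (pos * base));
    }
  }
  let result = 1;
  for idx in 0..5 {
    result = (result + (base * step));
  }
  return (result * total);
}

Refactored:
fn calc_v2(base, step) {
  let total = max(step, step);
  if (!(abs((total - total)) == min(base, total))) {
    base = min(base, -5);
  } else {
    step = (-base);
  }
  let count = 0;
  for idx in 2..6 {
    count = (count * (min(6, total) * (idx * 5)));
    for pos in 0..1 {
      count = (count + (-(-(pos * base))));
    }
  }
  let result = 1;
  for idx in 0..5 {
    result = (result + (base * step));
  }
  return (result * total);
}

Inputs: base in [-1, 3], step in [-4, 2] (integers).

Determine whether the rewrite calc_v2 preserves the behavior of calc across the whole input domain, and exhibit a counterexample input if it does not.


Side by side, the visible changes include: boolean connective usage differs.
As a probe, take base=2, step=-2: calc runs total := -2 | (abs((total - total)) == min(base, total)): false | base := -5 | count := 0 | iter idx=2: | count := 0 | iter pos=0: | count := 0 | iter idx=3: | count := 0 | iter pos=0: | count := 0 | iter idx=4: | count := 0 | iter pos=0: | count := 0 | iter idx=5: | count := 0 | iter pos=0: | count := 0 | result := 1 | iter idx=0: | result := 11 | iter idx=1: | result := 21 | iter idx=2: | result := 31 | iter idx=3: | result := 41 | iter idx=4: | result := 51 | result -102; calc_v2 runs total := -2 | (!(abs((total - total)) == min(base, total))): true | base := -5 | count := 0 | iter idx=2: | count := 0 | iter pos=0: | count := 0 | iter idx=3: | count := 0 | iter pos=0: | count := 0 | iter idx=4: | count := 0 | iter pos=0: | count := 0 | iter idx=5: | count := 0 | iter pos=0: | count := 0 | result := 1 | iter idx=0: | result := 11 | iter idx=1: | result := 21 | iter idx=2: | result := 31 | iter idx=3: | result := 41 | iter idx=4: | result := 51 | result -102; both end at -102.
Sweeping the whole domain (35 inputs) finds no disagreement.
verdict: equivalent


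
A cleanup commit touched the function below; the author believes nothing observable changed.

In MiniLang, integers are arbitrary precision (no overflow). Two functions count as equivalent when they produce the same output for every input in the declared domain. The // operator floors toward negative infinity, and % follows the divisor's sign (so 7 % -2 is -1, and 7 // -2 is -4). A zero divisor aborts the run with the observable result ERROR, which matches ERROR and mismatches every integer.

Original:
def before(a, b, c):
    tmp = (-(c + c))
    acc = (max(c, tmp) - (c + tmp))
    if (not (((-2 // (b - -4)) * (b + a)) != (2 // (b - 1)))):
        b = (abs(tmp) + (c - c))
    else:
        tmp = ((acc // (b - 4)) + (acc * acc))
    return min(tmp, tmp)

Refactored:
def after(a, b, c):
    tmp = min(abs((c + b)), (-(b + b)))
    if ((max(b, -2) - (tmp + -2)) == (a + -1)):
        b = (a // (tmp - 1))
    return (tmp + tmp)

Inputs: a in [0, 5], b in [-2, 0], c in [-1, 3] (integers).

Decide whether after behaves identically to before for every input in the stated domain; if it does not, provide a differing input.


These are not equivalent — on a=0, b=-2, c=-1 the outputs split (0 vs 6).
before: tmp := 2 | acc := 1 | (not (((-2 // (b - -4)) * (b + a)) != (2 // (b - 1)))): false | tmp := 0 | result 0
after: tmp := 3 | ((max(b, -2) - (tmp + -2)) == (a + -1)): false | result 6
verdict: not equivalent; witness: a=0, b=-2, c=-1


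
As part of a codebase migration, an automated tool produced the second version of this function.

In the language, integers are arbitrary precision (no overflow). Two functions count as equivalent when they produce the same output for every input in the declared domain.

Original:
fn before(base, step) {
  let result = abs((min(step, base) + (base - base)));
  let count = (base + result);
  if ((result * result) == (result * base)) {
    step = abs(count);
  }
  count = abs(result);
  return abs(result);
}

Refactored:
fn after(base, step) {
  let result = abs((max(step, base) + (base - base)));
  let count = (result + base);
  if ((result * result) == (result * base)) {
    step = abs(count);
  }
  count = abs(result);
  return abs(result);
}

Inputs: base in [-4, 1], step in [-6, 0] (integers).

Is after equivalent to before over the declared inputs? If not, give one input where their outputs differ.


The rewrite breaks on base=-4, step=-6, where the results are 6 and 4.
before: result = 6; count = 2; ((result * result) == (result * base)) -> false; count = 6; return 6
after: result = 4; count = 0; ((result * result) == (result * base)) -> false; count = 4; return 4
verdict: not equivalent; witness: base=-4, step=-6


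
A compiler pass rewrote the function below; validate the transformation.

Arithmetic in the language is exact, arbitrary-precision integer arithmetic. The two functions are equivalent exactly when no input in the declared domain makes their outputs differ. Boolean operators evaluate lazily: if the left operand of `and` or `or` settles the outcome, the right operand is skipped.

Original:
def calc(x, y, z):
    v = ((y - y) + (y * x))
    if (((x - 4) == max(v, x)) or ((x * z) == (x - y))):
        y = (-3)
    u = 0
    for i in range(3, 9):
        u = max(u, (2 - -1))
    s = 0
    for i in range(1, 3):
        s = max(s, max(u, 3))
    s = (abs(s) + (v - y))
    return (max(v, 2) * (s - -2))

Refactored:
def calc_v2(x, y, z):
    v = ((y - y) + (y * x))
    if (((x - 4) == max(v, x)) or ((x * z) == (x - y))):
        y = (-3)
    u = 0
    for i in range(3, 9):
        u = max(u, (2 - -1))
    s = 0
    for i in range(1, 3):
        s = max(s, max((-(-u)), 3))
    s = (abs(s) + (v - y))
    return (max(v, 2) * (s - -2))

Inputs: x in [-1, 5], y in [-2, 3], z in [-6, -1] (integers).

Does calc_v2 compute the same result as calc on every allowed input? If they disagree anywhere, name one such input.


The two are interchangeable: same computation, different form, and every declared input agrees.
One worked example (x=4, y=1, z=-3) — calc: v = 4; (((x - 4) == max(v, x)) or ((x * z) == (x - y))) -> false; u = 0; [i=3]; u = 3; [i=4]; u = 3; [i=5]; u = 3; [i=6]; u = 3; [i=7]; u = 3; [i=8]; u = 3; s = 0; [i=1]; s = 3; [i=2]; s = 3; s = 6; return 32; calc_v2: v = 4; (((x - 4) == max(v, x)) or ((x * z) == (x - y))) -> false; u = 0; [i=3]; u = 3; [i=4]; u = 3; [i=5]; u = 3; [i=6]; u = 3; [i=7]; u = 3; [i=8]; u = 3; s = 0; [i=1]; s = 3; [i=2]; s = 3; s = 6; return 32; agreement on 32.
An exhaustive pass over the 252 declared inputs shows identical outputs.
verdict: equivalent


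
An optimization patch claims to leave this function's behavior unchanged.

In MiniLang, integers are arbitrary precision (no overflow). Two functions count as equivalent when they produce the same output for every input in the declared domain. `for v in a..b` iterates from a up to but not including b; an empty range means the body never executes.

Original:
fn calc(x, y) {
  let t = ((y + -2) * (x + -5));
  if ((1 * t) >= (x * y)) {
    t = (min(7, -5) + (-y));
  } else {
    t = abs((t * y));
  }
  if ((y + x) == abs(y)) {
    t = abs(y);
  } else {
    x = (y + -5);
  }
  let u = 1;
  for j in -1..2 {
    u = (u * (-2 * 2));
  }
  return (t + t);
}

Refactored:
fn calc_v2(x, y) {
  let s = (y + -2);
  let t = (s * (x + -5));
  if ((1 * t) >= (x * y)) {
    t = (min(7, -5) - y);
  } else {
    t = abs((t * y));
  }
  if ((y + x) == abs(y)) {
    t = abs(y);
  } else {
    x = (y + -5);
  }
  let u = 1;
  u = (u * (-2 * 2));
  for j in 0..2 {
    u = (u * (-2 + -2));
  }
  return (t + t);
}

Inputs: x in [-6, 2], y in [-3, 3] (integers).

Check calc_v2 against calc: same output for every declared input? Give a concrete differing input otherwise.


Changes here: loop structure differs; also local variable names differ; also constant usage differs; also statement counts differ; also arithmetic usage differs; the full 63-point sweep finds no disagreement.
verdict: equivalent


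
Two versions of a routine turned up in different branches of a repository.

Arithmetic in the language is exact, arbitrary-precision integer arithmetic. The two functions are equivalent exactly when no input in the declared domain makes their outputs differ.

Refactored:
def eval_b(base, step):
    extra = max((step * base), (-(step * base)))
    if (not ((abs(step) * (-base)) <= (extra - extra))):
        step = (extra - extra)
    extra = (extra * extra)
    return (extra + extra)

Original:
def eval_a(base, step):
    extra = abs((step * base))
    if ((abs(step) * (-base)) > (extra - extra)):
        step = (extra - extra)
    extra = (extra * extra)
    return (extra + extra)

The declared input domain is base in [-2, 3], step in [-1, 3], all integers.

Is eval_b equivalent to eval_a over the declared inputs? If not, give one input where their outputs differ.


Comparing the listings, the differences include: comparison usage differs; also boolean connective usage differs; also arithmetic usage differs; also min/max/abs usage differs.
Spot check at base=-2, step=0 — eval_a: extra = 0; ((abs(step) * (-base)) > (extra - extra)) -> false; extra = 0; return 0. eval_b: extra = 0; (not ((abs(step) * (-base)) <= (extra - extra))) -> false; extra = 0; return 0. Both give 0.
Sweeping the whole domain (30 inputs) finds no disagreement.
verdict: equivalent


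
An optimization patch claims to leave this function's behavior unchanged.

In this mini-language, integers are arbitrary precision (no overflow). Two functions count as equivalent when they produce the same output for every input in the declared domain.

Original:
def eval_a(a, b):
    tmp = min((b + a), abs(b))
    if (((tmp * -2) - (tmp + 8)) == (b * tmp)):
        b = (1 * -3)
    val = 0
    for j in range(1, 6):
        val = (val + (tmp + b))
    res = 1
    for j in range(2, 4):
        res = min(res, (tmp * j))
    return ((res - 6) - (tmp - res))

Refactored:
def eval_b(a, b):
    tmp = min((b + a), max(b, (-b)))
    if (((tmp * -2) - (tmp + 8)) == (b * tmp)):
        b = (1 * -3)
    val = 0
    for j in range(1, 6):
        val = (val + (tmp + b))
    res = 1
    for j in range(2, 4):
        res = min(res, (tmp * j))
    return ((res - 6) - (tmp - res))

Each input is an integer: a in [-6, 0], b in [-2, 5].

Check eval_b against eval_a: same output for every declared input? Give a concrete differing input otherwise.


Behavior is preserved: although min/max/abs usage differs, the outputs never diverge.
As a probe, take a=-6, b=5: eval_a runs tmp becomes -1; next (((tmp * -2) - (tmp + 8)) == (b * tmp)) evaluates to true; next b becomes -3; next val becomes 0; next at j=1:; next val becomes -4; next at j=2:; next val becomes -8; next at j=3:; next val becomes -12; next at j=4:; next val becomes -16; next at j=5:; next val becomes -20; next res becomes 1; next at j=2:; next res becomes -2; next at j=3:; next res becomes -3; next final value -11; eval_b runs tmp becomes -1; next (((tmp * -2) - (tmp + 8)) == (b * tmp)) evaluates to true; next b becomes -3; next val becomes 0; next at j=1:; next val becomes -4; next at j=2:; next val becomes -8; next at j=3:; next val becomes -12; next at j=4:; next val becomes -16; next at j=5:; next val becomes -20; next res becomes 1; next at j=2:; next res becomes -2; next at j=3:; next res becomes -3; next final value -11; both end at -11.
Sweeping the whole domain (56 inputs) finds no disagreement.
verdict: equivalent


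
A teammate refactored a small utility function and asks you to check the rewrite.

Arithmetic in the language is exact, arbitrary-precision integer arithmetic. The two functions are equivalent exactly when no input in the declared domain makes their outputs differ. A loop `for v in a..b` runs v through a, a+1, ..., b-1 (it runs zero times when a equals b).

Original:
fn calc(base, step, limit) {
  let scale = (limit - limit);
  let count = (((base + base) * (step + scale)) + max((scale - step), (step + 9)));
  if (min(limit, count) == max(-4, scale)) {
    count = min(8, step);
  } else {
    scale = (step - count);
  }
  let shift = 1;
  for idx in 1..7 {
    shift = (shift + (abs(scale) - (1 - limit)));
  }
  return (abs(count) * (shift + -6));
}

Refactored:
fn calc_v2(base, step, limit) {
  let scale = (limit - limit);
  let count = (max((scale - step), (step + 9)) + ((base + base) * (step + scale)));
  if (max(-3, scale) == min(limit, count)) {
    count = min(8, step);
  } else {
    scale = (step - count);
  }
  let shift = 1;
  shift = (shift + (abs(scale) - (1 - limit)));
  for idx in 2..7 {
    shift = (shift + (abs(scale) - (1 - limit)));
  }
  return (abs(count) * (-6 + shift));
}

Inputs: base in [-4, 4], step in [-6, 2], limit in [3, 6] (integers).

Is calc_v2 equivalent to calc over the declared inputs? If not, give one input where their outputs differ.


The suspicious edit (`-4` became `-3`) never changes the result for any input inside the declared domain.
As a probe, take base=-4, step=-4, limit=6: calc runs scale=0, then count=37, then (min(limit, count) == max(-4, scale)) is false, then scale=-41, then shift=1, then (idx=1), then shift=47, then (idx=2), then shift=93, then (idx=3), then shift=139, then (idx=4), then shift=185, then (idx=5), then shift=231, then (idx=6), then shift=277, then returns 10027; calc_v2 runs scale=0, then count=37, then (max(-3, scale) == min(limit, count)) is false, then scale=-41, then shift=1, then shift=47, then (idx=2), then shift=93, then (idx=3), then shift=139, then (idx=4), then shift=185, then (idx=5), then shift=231, then (idx=6), then shift=277, then returns 10027; both end at 10027.
An exhaustive pass over the 324 declared inputs shows identical outputs.
verdict: equivalent


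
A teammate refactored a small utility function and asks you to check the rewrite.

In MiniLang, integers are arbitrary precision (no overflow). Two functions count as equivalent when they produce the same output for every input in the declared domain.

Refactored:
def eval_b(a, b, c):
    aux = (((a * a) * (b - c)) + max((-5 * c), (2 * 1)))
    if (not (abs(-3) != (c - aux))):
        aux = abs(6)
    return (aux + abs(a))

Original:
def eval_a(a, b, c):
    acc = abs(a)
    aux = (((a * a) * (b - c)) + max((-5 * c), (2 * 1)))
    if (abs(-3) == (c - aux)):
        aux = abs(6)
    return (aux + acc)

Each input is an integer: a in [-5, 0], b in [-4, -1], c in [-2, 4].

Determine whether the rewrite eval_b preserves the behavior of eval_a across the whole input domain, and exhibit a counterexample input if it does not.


Side by side, the visible changes include: local variable names differ; comparison usage differs; boolean connective usage differs; statement counts differ.
Spot check at a=-2, b=-4, c=-2 — eval_a: acc := 2 | aux := 2 | (abs(-3) == (c - aux)): false | result 4. eval_b: aux := 2 | (not (abs(-3) != (c - aux))): false | result 4. Both give 4.
Across all 168 domain points the two functions coincide.
verdict: equivalent


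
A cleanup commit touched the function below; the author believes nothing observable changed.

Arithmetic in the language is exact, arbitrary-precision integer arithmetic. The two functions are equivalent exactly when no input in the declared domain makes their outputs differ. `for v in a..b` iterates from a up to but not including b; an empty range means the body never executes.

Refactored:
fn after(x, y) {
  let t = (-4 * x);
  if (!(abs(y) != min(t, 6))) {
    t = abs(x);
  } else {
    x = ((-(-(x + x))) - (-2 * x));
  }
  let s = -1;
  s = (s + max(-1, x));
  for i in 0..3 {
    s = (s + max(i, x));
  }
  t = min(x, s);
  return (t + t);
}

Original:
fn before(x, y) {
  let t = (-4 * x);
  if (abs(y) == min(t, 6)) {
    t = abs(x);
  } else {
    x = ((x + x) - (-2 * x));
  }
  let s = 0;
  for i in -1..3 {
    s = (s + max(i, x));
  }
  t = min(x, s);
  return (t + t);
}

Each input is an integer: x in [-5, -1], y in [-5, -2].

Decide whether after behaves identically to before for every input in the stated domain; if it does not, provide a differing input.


The one real change (`0` became `-1`) has no effect anywhere in the declared ranges.
As a probe, take x=-1, y=-2: before runs t=4, then (abs(y) == min(t, 6)) is false, then x=-4, then s=0, then (i=-1), then s=-1, then (i=0), then s=-1, then (i=1), then s=0, then (i=2), then s=2, then t=-4, then returns -8; after runs t=4, then (!(abs(y) != min(t, 6))) is false, then x=-4, then s=-1, then s=-2, then (i=0), then s=-2, then (i=1), then s=-1, then (i=2), then s=1, then t=-4, then returns -8; both end at -8.
An exhaustive pass over the 20 declared inputs shows identical outputs.
verdict: equivalent


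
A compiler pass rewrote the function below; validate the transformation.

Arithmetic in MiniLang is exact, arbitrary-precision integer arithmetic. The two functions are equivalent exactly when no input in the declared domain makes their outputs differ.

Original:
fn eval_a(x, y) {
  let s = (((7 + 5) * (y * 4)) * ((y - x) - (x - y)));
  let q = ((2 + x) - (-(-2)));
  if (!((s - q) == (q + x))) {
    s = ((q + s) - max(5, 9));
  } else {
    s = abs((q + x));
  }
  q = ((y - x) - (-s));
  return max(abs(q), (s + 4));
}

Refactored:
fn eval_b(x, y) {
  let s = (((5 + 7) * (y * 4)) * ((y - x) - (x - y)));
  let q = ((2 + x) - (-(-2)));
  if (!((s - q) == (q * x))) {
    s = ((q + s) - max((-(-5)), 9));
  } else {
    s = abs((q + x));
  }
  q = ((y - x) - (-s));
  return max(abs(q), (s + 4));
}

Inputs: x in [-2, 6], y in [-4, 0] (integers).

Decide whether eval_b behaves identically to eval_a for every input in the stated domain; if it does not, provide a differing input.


There is a counterexample at x=-1, y=-1: 10 on one side, 6 on the other.
eval_a: s becomes 0; next q becomes -1; next (!((s - q) == (q + x))) evaluates to true; next s becomes -10; next q becomes -10; next final value 10
eval_b: s becomes 0; next q becomes -1; next (!((s - q) == (q * x))) evaluates to false; next s becomes 2; next q becomes 2; next final value 6
verdict: not equivalent; witness: x=-1, y=-1


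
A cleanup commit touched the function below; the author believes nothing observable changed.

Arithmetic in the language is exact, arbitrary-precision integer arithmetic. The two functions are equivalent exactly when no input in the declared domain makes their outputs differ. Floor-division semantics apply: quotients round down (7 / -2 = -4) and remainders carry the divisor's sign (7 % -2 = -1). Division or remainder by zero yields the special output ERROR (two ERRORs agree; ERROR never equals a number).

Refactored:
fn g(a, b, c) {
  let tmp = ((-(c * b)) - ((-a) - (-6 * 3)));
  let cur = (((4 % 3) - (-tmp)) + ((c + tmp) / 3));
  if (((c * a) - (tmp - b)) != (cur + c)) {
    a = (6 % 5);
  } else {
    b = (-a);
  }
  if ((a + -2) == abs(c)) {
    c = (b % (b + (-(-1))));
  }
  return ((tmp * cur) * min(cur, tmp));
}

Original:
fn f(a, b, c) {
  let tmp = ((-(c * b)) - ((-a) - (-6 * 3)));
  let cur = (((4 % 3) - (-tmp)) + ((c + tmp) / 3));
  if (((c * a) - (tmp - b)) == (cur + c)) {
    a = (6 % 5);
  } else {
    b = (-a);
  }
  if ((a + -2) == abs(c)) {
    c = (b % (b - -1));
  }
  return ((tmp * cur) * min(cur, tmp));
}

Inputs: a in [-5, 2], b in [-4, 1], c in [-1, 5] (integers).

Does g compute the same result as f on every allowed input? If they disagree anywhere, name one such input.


The suspicious edit (`(((c * a) - (tmp - b)) == (cur + c))` became `(((c * a) - (tmp - b)) != (cur + c))`) never changes the result for any input inside the declared domain; all 336 inputs agree.
verdict: equivalent


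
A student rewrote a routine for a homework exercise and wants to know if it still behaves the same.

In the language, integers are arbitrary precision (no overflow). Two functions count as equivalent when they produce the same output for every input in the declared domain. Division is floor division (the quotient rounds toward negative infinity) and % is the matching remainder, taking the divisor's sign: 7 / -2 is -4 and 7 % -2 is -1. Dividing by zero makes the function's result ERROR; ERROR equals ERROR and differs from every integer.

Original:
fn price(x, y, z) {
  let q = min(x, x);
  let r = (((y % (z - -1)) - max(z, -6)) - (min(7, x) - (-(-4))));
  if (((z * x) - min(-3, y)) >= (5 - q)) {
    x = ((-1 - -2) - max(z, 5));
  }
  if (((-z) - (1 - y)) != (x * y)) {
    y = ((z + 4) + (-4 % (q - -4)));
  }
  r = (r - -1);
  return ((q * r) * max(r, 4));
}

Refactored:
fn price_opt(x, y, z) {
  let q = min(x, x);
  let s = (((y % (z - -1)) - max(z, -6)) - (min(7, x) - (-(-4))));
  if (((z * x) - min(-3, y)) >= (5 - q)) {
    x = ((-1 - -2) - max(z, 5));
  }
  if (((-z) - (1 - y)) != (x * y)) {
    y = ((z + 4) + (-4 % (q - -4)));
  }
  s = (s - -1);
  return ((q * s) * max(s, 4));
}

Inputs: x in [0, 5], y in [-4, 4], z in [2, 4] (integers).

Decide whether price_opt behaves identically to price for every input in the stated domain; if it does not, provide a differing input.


The two versions differ — the changes include local variable names differ.
Spot check at x=2, y=4, z=4 — price: q := 2 | r := 2 | (((z * x) - min(-3, y)) >= (5 - q)): true | x := -4 | (((-z) - (1 - y)) != (x * y)): true | y := 10 | r := 3 | result 24. price_opt: q := 2 | s := 2 | (((z * x) - min(-3, y)) >= (5 - q)): true | x := -4 | (((-z) - (1 - y)) != (x * y)): true | y := 10 | s := 3 | result 24. Both give 24.
Checked all 162 inputs in the declared domain: the outputs agree on every one.
verdict: equivalent


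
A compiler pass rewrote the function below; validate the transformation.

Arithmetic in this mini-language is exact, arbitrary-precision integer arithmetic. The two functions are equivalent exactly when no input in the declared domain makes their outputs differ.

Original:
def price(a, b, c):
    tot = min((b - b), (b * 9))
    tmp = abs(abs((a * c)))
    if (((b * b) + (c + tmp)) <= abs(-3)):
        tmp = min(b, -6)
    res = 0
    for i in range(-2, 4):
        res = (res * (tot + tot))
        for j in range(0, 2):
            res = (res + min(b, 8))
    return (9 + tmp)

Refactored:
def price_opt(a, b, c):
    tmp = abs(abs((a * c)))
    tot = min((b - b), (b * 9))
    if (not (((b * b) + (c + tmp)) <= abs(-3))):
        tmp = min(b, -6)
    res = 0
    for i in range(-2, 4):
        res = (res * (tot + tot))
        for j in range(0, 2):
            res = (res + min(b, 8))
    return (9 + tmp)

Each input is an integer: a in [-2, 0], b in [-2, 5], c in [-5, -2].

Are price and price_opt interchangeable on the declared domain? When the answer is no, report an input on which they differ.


Run the pair on a=-2, b=-2, c=-5.
price: tot = -18; tmp = 10; (((b * b) + (c + tmp)) <= abs(-3)) -> false; res = 0; [i=-2]; res = 0; [j=0]; res = -2; [j=1]; res = -4; [i=-1]; res = 144; [j=0]; res = 142; [j=1]; res = 140; [i=0]; res = -5040; [j=0]; res = -5042; [j=1]; res = -5044; [i=1]; res = 181584; [j=0]; res = 181582; [j=1]; res = 181580; [i=2]; res = -6536880; [j=0]; res = -6536882; [j=1]; res = -6536884; [i=3]; res = 235327824; [j=0]; res = 235327822; [j=1]; res = 235327820; return 19
price_opt: tmp = 10; tot = -18; (not (((b * b) + (c + tmp)) <= abs(-3))) -> true; tmp = -6; res = 0; [i=-2]; res = 0; [j=0]; res = -2; [j=1]; res = -4; [i=-1]; res = 144; [j=0]; res = 142; [j=1]; res = 140; [i=0]; res = -5040; [j=0]; res = -5042; [j=1]; res = -5044; [i=1]; res = 181584; [j=0]; res = 181582; [j=1]; res = 181580; [i=2]; res = -6536880; [j=0]; res = -6536882; [j=1]; res = -6536884; [i=3]; res = 235327824; [j=0]; res = 235327822; [j=1]; res = 235327820; return 3
19 against 3: the behavior changed.
verdict: not equivalent; witness: a=-2, b=-2, c=-5


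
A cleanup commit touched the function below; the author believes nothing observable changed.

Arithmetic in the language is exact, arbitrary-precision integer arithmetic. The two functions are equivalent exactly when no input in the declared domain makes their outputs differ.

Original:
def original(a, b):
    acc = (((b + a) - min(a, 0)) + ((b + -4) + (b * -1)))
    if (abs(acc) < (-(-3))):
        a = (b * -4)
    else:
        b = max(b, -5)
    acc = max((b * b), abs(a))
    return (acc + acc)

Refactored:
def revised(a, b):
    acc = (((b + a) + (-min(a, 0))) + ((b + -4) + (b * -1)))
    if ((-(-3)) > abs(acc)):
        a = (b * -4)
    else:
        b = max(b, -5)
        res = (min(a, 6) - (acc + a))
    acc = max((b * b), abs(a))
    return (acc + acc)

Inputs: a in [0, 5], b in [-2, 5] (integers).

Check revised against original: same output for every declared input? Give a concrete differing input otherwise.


Comparing the listings, the differences include: constant usage differs; and statement counts differ; and local variable names differ; and comparison usage differs; and arithmetic usage differs; and min/max/abs usage differs.
Tracing a=1, b=3: original: acc := 0 | (abs(acc) < (-(-3))): true | a := -12 | acc := 12 | result 24 | revised: acc := 0 | ((-(-3)) > abs(acc)): true | a := -12 | acc := 12 | result 24 — matching result 24.
Every one of the 48 inputs gives matching results.
verdict: equivalent


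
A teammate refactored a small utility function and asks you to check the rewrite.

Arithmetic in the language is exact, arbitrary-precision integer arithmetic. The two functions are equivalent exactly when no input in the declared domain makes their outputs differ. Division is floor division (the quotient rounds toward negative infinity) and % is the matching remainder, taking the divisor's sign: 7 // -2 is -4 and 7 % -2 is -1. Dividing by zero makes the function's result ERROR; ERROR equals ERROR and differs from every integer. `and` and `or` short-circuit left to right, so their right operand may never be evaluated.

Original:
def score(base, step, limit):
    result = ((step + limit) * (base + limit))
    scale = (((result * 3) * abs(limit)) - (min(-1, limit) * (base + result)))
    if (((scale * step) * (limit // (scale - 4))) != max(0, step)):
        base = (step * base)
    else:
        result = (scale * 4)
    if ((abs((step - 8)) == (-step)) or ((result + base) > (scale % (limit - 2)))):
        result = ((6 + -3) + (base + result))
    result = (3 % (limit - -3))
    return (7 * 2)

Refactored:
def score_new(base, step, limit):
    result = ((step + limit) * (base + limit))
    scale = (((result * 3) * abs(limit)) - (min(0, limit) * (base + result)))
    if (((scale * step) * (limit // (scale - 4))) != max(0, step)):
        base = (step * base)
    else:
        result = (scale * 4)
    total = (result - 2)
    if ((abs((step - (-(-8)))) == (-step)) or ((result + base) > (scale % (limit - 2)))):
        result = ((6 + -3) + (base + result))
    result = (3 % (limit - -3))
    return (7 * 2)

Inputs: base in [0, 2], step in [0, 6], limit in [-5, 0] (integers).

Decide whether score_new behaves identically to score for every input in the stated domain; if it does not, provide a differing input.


There is a counterexample at base=1, step=3, limit=0: ERROR on one side, 14 on the other.
score: result=3, then scale=4, then a zero divisor aborts: ERROR
score_new: result=3, then scale=0, then (((scale * step) * (limit // (scale - 4))) != max(0, step)) is true, then base=3, then total=1, then ((abs((step - (-(-8)))) == (-step)) or ((result + base) > (scale % (limit - 2)))) is true, then result=9, then result=0, then returns 14
verdict: not equivalent; witness: base=1, step=3, limit=0


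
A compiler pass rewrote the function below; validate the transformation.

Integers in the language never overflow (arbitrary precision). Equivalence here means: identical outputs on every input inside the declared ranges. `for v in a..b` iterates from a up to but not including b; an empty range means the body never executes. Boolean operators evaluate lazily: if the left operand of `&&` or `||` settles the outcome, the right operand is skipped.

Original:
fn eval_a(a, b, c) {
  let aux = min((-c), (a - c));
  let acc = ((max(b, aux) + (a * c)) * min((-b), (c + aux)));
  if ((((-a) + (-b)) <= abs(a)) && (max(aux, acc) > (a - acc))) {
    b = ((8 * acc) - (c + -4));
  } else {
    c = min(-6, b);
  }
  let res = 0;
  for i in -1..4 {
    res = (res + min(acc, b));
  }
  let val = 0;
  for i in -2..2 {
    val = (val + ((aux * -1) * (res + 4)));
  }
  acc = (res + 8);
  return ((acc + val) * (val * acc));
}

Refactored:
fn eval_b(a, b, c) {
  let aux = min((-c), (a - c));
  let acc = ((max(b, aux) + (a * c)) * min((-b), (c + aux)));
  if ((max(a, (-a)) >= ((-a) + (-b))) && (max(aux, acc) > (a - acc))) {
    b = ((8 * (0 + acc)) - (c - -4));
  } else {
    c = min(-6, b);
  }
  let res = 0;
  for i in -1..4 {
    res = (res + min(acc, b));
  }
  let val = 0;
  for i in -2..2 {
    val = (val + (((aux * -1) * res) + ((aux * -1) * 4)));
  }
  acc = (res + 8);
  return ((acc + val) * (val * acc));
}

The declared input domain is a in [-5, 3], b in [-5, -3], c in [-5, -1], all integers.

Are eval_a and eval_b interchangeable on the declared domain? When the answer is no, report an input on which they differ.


There is a counterexample at a=2, b=-4, c=-3: 15360 on one side, 540 on the other.
eval_a: aux = 3; acc = 0; ((((-a) + (-b)) <= abs(a)) && (max(aux, acc) > (a - acc))) -> true; b = 7; res = 0; [i=-1]; res = 0; [i=0]; res = 0; [i=1]; res = 0; [i=2]; res = 0; [i=3]; res = 0; val = 0; [i=-2]; val = -12; [i=-1]; val = -24; [i=0]; val = -36; [i=1]; val = -48; acc = 8; return 15360
eval_b: aux = 3; acc = 0; ((max(a, (-a)) >= ((-a) + (-b))) && (max(aux, acc) > (a - acc))) -> true; b = -1; res = 0; [i=-1]; res = -1; [i=0]; res = -2; [i=1]; res = -3; [i=2]; res = -4; [i=3]; res = -5; val = 0; [i=-2]; val = 3; [i=-1]; val = 6; [i=0]; val = 9; [i=1]; val = 12; acc = 3; return 540
verdict: not equivalent; witness: a=2, b=-4, c=-3


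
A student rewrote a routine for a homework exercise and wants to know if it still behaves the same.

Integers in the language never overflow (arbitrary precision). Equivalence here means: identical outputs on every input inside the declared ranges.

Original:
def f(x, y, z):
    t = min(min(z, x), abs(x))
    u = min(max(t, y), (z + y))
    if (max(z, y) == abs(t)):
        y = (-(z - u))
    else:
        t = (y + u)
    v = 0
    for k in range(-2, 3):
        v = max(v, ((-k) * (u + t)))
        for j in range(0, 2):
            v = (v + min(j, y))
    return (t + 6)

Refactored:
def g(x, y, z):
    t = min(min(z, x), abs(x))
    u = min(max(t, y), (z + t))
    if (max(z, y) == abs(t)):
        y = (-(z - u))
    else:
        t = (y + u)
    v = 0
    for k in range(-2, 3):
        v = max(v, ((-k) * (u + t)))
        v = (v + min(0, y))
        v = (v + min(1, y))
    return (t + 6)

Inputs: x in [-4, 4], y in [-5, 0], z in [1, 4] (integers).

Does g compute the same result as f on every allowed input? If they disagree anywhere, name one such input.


Not equivalent: x=-4, y=-2, z=1 separates them (2 vs 1).
f: t=-4, then u=-2, then (max(z, y) == abs(t)) is false, then t=-4, then v=0, then (k=-2), then v=0, then (j=0), then v=-2, then (j=1), then v=-4, then (k=-1), then v=-4, then (j=0), then v=-6, then (j=1), then v=-8, then (k=0), then v=0, then (j=0), then v=-2, then (j=1), then v=-4, then (k=1), then v=6, then (j=0), then v=4, then (j=1), then v=2, then (k=2), then v=12, then (j=0), then v=10, then (j=1), then v=8, then returns 2
g: t=-4, then u=-3, then (max(z, y) == abs(t)) is false, then t=-5, then v=0, then (k=-2), then v=0, then v=-2, then v=-4, then (k=-1), then v=-4, then v=-6, then v=-8, then (k=0), then v=0, then v=-2, then v=-4, then (k=1), then v=8, then v=6, then v=4, then (k=2), then v=16, then v=14, then v=12, then returns 1
verdict: not equivalent; witness: x=-4, y=-2, z=1
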